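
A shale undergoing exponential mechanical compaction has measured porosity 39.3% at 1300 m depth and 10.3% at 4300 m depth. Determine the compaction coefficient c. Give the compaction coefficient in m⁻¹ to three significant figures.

0.000446 m⁻¹

Working in km (1 km = 1000 m; c in km⁻¹ = c in m⁻¹ × 1000):
Athy: n(z) = n₀ e^(−cz) ⇒ n₁/n₂ = e^{c(z₂−z₁)} ⇒ c = ln(n₁/n₂)/(z₂−z₁)
c = ln(0.393/0.103) / (4.3 − 1.3) = ln(3.816) / 3 = 1.3391 / 3 = 0.4464 km⁻¹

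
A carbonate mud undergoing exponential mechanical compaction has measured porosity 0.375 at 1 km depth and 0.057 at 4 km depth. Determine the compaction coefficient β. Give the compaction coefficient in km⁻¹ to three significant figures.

0.628 km⁻¹

Athy: φ(d) = φ₀ e^(−βd) ⇒ φ₁/φ₂ = e^{β(d₂−d₁)} ⇒ β = ln(φ₁/φ₂)/(d₂−d₁)
β = ln(0.375/0.057) / (4 − 1) = ln(6.579) / 3 = 1.8839 / 3 = 0.628 km⁻¹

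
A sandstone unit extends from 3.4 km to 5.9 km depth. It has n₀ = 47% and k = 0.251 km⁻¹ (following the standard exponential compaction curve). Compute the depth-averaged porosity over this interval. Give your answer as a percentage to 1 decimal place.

14.9%

⟨n⟩ = (1/(d₂−d₁)) ∫ n₀ e^(−kd) dd = n₀·(e^(−k·d₁) − e^(−k·d₂)) / (k·(d₂−d₁))
e^(−0.251×3.4) = 0.4260; e^(−0.251×5.9) = 0.2274
⟨n⟩ = 0.47 × (0.4260 − 0.2274) / (0.251 × 2.5) = 0.47 × 0.3164 = 0.1487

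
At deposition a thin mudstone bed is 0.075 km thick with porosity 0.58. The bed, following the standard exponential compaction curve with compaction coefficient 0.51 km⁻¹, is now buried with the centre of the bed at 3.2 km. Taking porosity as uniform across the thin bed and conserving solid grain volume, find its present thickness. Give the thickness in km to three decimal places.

Porosity at 3.2 km: φ = 0.58·exp(−0.51×3.2) = 0.1134
Solid-volume conservation: h(1−φ) = h₀(1−φ₀) ⇒ h = h₀·(1−φ₀)/(1−φ)
h = 0.075 × (1 − 0.58)/(1 − 0.1134) = 0.075 × 0.4737 = 0.0355 km

0.036 km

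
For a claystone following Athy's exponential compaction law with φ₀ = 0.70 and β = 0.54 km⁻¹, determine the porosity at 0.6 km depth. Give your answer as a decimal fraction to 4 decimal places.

φ = φ₀·exp(−β·d) = 0.7 × exp(−0.54 × 0.6) = 0.7 × exp(−0.324)
  = 0.7 × 0.7233 = 0.5063

0.5063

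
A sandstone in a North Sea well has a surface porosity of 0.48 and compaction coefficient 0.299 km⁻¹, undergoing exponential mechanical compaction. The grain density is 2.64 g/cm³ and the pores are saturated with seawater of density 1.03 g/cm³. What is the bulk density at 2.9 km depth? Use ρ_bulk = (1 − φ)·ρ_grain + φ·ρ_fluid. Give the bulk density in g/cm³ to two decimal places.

2.32 g/cm³

Porosity at depth: n = 0.48·exp(−0.299×2.9) = 0.48×0.4202 = 0.2017
Bulk density: ρ_b = (1−n)ρ_g + n·ρ_f = 0.7983×2.64 + 0.2017×1.03
       = 2.108 + 0.208 = 2.315 g/cm³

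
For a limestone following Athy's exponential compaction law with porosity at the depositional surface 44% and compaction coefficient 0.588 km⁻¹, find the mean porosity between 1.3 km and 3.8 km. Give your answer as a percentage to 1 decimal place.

⟨phi⟩ = (1/(d₂−d₁)) ∫ phi₀ e^(−cd) dd = phi₀·(e^(−c·d₁) − e^(−c·d₂)) / (c·(d₂−d₁))
e^(−0.588×1.3) = 0.4656; e^(−0.588×3.8) = 0.1071
⟨phi⟩ = 0.44 × (0.4656 − 0.1071) / (0.588 × 2.5) = 0.44 × 0.2439 = 0.1073

10.7%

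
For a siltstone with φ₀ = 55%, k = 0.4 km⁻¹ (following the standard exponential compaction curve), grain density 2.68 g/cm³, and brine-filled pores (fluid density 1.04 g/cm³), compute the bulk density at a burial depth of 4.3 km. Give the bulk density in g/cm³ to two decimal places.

Porosity at depth: φ = 0.55·exp(−0.4×4.3) = 0.55×0.1791 = 0.0985
Bulk density: ρ_b = (1−φ)ρ_g + φ·ρ_f = 0.9015×2.68 + 0.0985×1.04
       = 2.416 + 0.102 = 2.518 g/cm³

2.52 g/cm³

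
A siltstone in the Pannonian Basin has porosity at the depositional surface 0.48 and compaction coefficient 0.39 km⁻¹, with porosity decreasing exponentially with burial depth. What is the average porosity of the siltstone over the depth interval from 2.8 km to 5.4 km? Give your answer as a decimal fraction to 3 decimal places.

0.101

⟨n⟩ = (1/(z₂−z₁)) ∫ n₀ e^(−kz) dz = n₀·(e^(−k·z₁) − e^(−k·z₂)) / (k·(z₂−z₁))
e^(−0.39×2.8) = 0.3355; e^(−0.39×5.4) = 0.1217
⟨n⟩ = 0.48 × (0.3355 − 0.1217) / (0.39 × 2.6) = 0.48 × 0.2109 = 0.1012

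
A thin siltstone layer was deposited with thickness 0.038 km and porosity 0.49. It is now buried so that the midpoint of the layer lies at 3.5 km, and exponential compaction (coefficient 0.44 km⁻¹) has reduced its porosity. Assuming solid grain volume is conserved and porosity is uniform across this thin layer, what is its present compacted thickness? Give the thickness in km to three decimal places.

Porosity at 3.5 km: phi = 0.49·exp(−0.44×3.5) = 0.1050
Solid-volume conservation: h(1−phi) = h₀(1−phi₀) ⇒ h = h₀·(1−phi₀)/(1−phi)
h = 0.038 × (1 − 0.49)/(1 − 0.1050) = 0.038 × 0.5699 = 0.0217 km

0.022 km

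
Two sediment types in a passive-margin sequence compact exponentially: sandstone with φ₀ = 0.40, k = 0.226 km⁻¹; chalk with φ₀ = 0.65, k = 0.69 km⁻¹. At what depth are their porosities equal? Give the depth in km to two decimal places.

1.05 km

Set φ₀ₐ e^(−kₐd) = φ₀ᵦ e^(−kᵦd) ⇒ ln(φ₀ₐ/φ₀ᵦ) = (kₐ − kᵦ)·d
d = ln(0.4/0.65) / (0.226 − 0.69) = -0.4855 / -0.464 = 1.046 km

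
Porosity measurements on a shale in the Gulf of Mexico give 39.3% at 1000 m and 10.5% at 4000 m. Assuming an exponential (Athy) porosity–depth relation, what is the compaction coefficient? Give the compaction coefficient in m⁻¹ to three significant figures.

Working in km (1 km = 1000 m; c in km⁻¹ = c in m⁻¹ × 1000):
Athy: n(Z) = n₀ e^(−cZ) ⇒ n₁/n₂ = e^{c(Z₂−Z₁)} ⇒ c = ln(n₁/n₂)/(Z₂−Z₁)
c = ln(0.393/0.105) / (4 − 1) = ln(3.743) / 3 = 1.3198 / 3 = 0.4399 km⁻¹

0.000440 m⁻¹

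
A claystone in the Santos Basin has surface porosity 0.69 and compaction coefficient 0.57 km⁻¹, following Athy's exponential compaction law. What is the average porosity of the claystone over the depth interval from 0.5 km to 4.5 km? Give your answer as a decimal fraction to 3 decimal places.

⟨n⟩ = (1/(Z₂−Z₁)) ∫ n₀ e^(−cZ) dZ = n₀·(e^(−c·Z₁) − e^(−c·Z₂)) / (c·(Z₂−Z₁))
e^(−0.57×0.5) = 0.7520; e^(−0.57×4.5) = 0.0769
⟨n⟩ = 0.69 × (0.7520 − 0.0769) / (0.57 × 4) = 0.69 × 0.2961 = 0.2043

0.204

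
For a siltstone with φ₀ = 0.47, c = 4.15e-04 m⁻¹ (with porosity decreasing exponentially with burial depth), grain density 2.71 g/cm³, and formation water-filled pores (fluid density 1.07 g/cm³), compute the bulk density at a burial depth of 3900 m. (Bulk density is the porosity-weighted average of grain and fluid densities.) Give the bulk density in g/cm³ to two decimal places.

2.56 g/cm³

Working in km (1 km = 1000 m; c in km⁻¹ = c in m⁻¹ × 1000):
Porosity at depth: φ = 0.47·exp(−0.415×3.9) = 0.47×0.1982 = 0.0932
Bulk density: ρ_b = (1−φ)ρ_g + φ·ρ_f = 0.9068×2.71 + 0.0932×1.07
       = 2.458 + 0.100 = 2.557 g/cm³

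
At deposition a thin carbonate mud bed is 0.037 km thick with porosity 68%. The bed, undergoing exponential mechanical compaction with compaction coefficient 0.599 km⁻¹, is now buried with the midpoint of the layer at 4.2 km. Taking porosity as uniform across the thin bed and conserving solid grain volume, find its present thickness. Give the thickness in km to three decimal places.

0.013 km

Porosity at 4.2 km: phi = 0.68·exp(−0.599×4.2) = 0.0549
Solid-volume conservation: h(1−phi) = h₀(1−phi₀) ⇒ h = h₀·(1−phi₀)/(1−phi)
h = 0.037 × (1 − 0.68)/(1 − 0.0549) = 0.037 × 0.3386 = 0.0125 km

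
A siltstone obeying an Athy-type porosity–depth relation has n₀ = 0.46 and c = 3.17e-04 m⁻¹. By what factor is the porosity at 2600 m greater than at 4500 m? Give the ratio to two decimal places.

Working in km (1 km = 1000 m; c in km⁻¹ = c in m⁻¹ × 1000):
n(d₁)/n(d₂) = e^(−c·d₁)/e^(−c·d₂) = e^{c(d₂−d₁)}
= exp(0.317 × 1.9) = exp(0.6023) = 1.8263

1.83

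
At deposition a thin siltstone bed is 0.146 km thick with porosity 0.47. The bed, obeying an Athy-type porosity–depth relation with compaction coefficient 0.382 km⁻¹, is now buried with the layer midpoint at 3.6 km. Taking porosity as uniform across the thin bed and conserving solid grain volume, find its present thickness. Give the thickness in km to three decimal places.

Porosity at 3.6 km: n = 0.47·exp(−0.382×3.6) = 0.1188
Solid-volume conservation: h(1−n) = h₀(1−n₀) ⇒ h = h₀·(1−n₀)/(1−n)
h = 0.146 × (1 − 0.47)/(1 − 0.1188) = 0.146 × 0.6015 = 0.0878 km

0.088 km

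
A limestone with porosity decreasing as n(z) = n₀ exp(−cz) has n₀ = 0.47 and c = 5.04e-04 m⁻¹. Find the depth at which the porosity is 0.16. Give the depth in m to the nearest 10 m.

2140 m

Working in km (1 km = 1000 m; c in km⁻¹ = c in m⁻¹ × 1000):
Invert Athy's law: z = ln(n₀/n) / c
z = ln(0.47/0.16) / 0.504 = ln(2.937) / 0.504 = 1.0776 / 0.504 = 2.138 km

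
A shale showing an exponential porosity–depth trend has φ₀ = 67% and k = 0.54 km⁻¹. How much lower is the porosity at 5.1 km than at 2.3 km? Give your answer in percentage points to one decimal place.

φ(2.3) = 0.67·e^(−0.54×2.3) = 0.1935
φ(5.1) = 0.67·e^(−0.54×5.1) = 0.0427
Δφ = 0.1935 − 0.0427 = 0.1508

15.1 percentage points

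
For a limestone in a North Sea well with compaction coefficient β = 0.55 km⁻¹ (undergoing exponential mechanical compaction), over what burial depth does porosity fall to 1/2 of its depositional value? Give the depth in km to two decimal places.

1.26 km

φ/φ₀ = 1/2 ⇒ exp(−β·d) = 1/2 ⇒ d = ln(2) / β
d = 0.6931 / 0.55 = 1.260 km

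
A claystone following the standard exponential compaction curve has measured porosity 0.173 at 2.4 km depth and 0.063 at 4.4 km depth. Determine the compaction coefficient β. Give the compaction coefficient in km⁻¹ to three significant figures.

Athy: phi(d) = phi₀ e^(−βd) ⇒ phi₁/phi₂ = e^{β(d₂−d₁)} ⇒ β = ln(phi₁/phi₂)/(d₂−d₁)
β = ln(0.173/0.063) / (4.4 − 2.4) = ln(2.746) / 2 = 1.0102 / 2 = 0.5051 km⁻¹

0.505 km⁻¹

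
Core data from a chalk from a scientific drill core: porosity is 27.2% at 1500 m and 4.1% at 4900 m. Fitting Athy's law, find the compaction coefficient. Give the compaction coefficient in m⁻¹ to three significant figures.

Working in km (1 km = 1000 m; k in km⁻¹ = k in m⁻¹ × 1000):
Athy: phi(d) = phi₀ e^(−kd) ⇒ phi₁/phi₂ = e^{k(d₂−d₁)} ⇒ k = ln(phi₁/phi₂)/(d₂−d₁)
k = ln(0.272/0.041) / (4.9 − 1.5) = ln(6.634) / 3.4 = 1.8922 / 3.4 = 0.5565 km⁻¹

0.000557 m⁻¹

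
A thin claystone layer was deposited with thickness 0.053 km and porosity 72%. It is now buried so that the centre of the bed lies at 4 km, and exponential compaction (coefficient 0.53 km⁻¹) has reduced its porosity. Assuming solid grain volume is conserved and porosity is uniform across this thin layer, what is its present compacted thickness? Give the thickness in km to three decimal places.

0.016 km

Porosity at 4 km: phi = 0.72·exp(−0.53×4) = 0.0864
Solid-volume conservation: h(1−phi) = h₀(1−phi₀) ⇒ h = h₀·(1−phi₀)/(1−phi)
h = 0.053 × (1 − 0.72)/(1 − 0.0864) = 0.053 × 0.3065 = 0.0162 km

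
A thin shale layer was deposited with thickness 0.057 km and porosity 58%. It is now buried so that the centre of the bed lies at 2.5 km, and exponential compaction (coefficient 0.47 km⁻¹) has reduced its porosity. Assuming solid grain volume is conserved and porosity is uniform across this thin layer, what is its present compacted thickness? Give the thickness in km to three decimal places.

0.029 km

Porosity at 2.5 km: n = 0.58·exp(−0.47×2.5) = 0.1791
Solid-volume conservation: h(1−n) = h₀(1−n₀) ⇒ h = h₀·(1−n₀)/(1−n)
h = 0.057 × (1 − 0.58)/(1 − 0.1791) = 0.057 × 0.5116 = 0.0292 km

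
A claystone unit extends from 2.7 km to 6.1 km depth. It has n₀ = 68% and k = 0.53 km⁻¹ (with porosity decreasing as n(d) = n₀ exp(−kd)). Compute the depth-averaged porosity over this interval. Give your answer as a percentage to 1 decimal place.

⟨n⟩ = (1/(d₂−d₁)) ∫ n₀ e^(−kd) dd = n₀·(e^(−k·d₁) − e^(−k·d₂)) / (k·(d₂−d₁))
e^(−0.53×2.7) = 0.2391; e^(−0.53×6.1) = 0.0394
⟨n⟩ = 0.68 × (0.2391 − 0.0394) / (0.53 × 3.4) = 0.68 × 0.1108 = 0.0753

7.5%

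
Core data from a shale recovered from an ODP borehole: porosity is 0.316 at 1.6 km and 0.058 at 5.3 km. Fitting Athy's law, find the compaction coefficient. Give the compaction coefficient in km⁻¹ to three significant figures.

0.458 km⁻¹

Athy: phi(z) = phi₀ e^(−βz) ⇒ phi₁/phi₂ = e^{β(z₂−z₁)} ⇒ β = ln(phi₁/phi₂)/(z₂−z₁)
β = ln(0.316/0.058) / (5.3 − 1.6) = ln(5.448) / 3.7 = 1.6953 / 3.7 = 0.4582 km⁻¹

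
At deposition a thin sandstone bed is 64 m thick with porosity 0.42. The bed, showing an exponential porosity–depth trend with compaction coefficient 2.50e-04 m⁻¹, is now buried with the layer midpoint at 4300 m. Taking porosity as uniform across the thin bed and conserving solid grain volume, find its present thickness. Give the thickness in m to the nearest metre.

Working in km (1 km = 1000 m; c in km⁻¹ = c in m⁻¹ × 1000):
Porosity at 4.3 km: phi = 0.42·exp(−0.25×4.3) = 0.1433
Solid-volume conservation: h(1−phi) = h₀(1−phi₀) ⇒ h = h₀·(1−phi₀)/(1−phi)
h = 0.064 × (1 − 0.42)/(1 − 0.1433) = 0.064 × 0.6771 = 0.0433 km

43 m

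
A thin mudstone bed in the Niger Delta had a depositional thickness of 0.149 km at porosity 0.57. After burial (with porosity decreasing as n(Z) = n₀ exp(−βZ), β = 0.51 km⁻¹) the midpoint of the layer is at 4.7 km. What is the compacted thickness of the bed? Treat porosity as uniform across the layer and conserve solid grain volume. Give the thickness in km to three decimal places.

0.068 km

Porosity at 4.7 km: n = 0.57·exp(−0.51×4.7) = 0.0519
Solid-volume conservation: h(1−n) = h₀(1−n₀) ⇒ h = h₀·(1−n₀)/(1−n)
h = 0.149 × (1 − 0.57)/(1 − 0.0519) = 0.149 × 0.4535 = 0.0676 km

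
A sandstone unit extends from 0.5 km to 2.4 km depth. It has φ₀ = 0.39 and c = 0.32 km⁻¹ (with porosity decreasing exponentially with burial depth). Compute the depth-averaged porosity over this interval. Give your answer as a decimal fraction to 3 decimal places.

0.249

⟨φ⟩ = (1/(d₂−d₁)) ∫ φ₀ e^(−cd) dd = φ₀·(e^(−c·d₁) − e^(−c·d₂)) / (c·(d₂−d₁))
e^(−0.32×0.5) = 0.8521; e^(−0.32×2.4) = 0.4639
⟨φ⟩ = 0.39 × (0.8521 − 0.4639) / (0.32 × 1.9) = 0.39 × 0.6385 = 0.2490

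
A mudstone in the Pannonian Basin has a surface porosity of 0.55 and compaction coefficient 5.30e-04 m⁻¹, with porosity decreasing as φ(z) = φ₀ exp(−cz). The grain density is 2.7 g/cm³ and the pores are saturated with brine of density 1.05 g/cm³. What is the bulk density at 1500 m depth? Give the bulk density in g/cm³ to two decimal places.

2.29 g/cm³

Working in km (1 km = 1000 m; c in km⁻¹ = c in m⁻¹ × 1000):
Porosity at depth: φ = 0.55·exp(−0.53×1.5) = 0.55×0.4516 = 0.2484
Bulk density: ρ_b = (1−φ)ρ_g + φ·ρ_f = 0.7516×2.7 + 0.2484×1.05
       = 2.029 + 0.261 = 2.290 g/cm³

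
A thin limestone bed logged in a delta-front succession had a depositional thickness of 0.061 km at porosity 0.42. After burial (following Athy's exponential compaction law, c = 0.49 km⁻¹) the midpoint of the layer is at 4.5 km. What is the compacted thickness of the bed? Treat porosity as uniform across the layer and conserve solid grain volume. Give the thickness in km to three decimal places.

Porosity at 4.5 km: phi = 0.42·exp(−0.49×4.5) = 0.0463
Solid-volume conservation: h(1−phi) = h₀(1−phi₀) ⇒ h = h₀·(1−phi₀)/(1−phi)
h = 0.061 × (1 − 0.42)/(1 − 0.0463) = 0.061 × 0.6082 = 0.0371 km

0.037 km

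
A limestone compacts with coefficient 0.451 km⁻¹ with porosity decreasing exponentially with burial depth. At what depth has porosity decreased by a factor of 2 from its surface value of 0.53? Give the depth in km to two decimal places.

φ/φ₀ = 1/2 ⇒ exp(−k·d) = 1/2 ⇒ d = ln(2) / k
d = 0.6931 / 0.451 = 1.537 km

1.54 km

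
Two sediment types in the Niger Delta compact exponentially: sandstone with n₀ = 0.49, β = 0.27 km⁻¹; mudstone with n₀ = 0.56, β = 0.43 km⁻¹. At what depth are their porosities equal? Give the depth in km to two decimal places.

Set n₀ₐ e^(−βₐz) = n₀ᵦ e^(−βᵦz) ⇒ ln(n₀ₐ/n₀ᵦ) = (βₐ − βᵦ)·z
z = ln(0.49/0.56) / (0.27 − 0.43) = -0.1335 / -0.16 = 0.835 km

0.83 km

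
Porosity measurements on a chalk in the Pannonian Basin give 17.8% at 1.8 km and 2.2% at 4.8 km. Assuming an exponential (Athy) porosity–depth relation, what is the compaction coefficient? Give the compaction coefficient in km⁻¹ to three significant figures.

Athy: φ(z) = φ₀ e^(−βz) ⇒ φ₁/φ₂ = e^{β(z₂−z₁)} ⇒ β = ln(φ₁/φ₂)/(z₂−z₁)
β = ln(0.178/0.022) / (4.8 − 1.8) = ln(8.091) / 3 = 2.0907 / 3 = 0.6969 km⁻¹

0.697 km⁻¹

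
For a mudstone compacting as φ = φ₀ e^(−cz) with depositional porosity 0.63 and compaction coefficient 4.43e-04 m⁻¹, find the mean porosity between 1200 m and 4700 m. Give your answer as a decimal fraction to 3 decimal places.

Working in km (1 km = 1000 m; c in km⁻¹ = c in m⁻¹ × 1000):
⟨φ⟩ = (1/(z₂−z₁)) ∫ φ₀ e^(−cz) dz = φ₀·(e^(−c·z₁) − e^(−c·z₂)) / (c·(z₂−z₁))
e^(−0.443×1.2) = 0.5877; e^(−0.443×4.7) = 0.1247
⟨φ⟩ = 0.63 × (0.5877 − 0.1247) / (0.443 × 3.5) = 0.63 × 0.2986 = 0.1881

0.188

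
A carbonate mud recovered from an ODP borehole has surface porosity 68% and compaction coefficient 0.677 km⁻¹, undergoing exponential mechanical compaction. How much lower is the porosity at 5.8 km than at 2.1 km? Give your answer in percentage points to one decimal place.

φ(2.1) = 0.68·e^(−0.677×2.1) = 0.1641
φ(5.8) = 0.68·e^(−0.677×5.8) = 0.0134
Δφ = 0.1641 − 0.0134 = 0.1507

15.1 percentage points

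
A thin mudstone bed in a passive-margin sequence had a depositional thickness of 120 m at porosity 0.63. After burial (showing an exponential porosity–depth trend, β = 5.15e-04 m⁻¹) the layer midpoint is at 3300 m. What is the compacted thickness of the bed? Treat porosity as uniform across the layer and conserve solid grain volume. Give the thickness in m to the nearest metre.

50 m

Working in km (1 km = 1000 m; β in km⁻¹ = β in m⁻¹ × 1000):
Porosity at 3.3 km: φ = 0.63·exp(−0.515×3.3) = 0.1151
Solid-volume conservation: h(1−φ) = h₀(1−φ₀) ⇒ h = h₀·(1−φ₀)/(1−φ)
h = 0.12 × (1 − 0.63)/(1 − 0.1151) = 0.12 × 0.4181 = 0.0502 km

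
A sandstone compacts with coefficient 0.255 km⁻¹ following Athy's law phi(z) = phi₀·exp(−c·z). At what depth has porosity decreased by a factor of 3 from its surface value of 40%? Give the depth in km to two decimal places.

phi/phi₀ = 1/3 ⇒ exp(−c·z) = 1/3 ⇒ z = ln(3) / c
z = 1.0986 / 0.255 = 4.308 km

4.31 km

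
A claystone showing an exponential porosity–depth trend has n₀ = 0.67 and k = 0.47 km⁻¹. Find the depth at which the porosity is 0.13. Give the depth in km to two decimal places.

Invert Athy's law: d = ln(n₀/n) / k
d = ln(0.67/0.13) / 0.47 = ln(5.154) / 0.47 = 1.6397 / 0.47 = 3.489 km

3.49 km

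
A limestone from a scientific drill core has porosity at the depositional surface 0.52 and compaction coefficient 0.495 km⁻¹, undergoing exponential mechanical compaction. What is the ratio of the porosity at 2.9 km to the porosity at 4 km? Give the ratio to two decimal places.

n(z₁)/n(z₂) = e^(−β·z₁)/e^(−β·z₂) = e^{β(z₂−z₁)}
= exp(0.495 × 1.1) = exp(0.5445) = 1.7237

1.72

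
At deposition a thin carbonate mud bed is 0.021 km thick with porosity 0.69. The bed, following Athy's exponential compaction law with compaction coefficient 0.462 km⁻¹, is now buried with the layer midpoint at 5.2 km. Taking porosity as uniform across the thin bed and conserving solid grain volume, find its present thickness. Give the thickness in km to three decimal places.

0.007 km

Porosity at 5.2 km: φ = 0.69·exp(−0.462×5.2) = 0.0624
Solid-volume conservation: h(1−φ) = h₀(1−φ₀) ⇒ h = h₀·(1−φ₀)/(1−φ)
h = 0.021 × (1 − 0.69)/(1 − 0.0624) = 0.021 × 0.3306 = 0.0069 km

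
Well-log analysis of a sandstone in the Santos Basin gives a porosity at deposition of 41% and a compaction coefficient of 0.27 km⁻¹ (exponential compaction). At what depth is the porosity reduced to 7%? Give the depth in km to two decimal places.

Invert Athy's law: d = ln(n₀/n) / k
d = ln(0.41/0.07) / 0.27 = ln(5.857) / 0.27 = 1.7677 / 0.27 = 6.547 km

6.55 km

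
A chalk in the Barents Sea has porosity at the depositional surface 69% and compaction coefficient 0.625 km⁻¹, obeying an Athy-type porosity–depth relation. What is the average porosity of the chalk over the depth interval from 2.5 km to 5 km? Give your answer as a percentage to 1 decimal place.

⟨phi⟩ = (1/(z₂−z₁)) ∫ phi₀ e^(−kz) dz = phi₀·(e^(−k·z₁) − e^(−k·z₂)) / (k·(z₂−z₁))
e^(−0.625×2.5) = 0.2096; e^(−0.625×5) = 0.0439
⟨phi⟩ = 0.69 × (0.2096 − 0.0439) / (0.625 × 2.5) = 0.69 × 0.1060 = 0.0732

7.3%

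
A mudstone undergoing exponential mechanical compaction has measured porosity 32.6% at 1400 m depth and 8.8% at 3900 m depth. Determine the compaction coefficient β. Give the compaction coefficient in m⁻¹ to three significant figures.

0.000524 m⁻¹

Working in km (1 km = 1000 m; β in km⁻¹ = β in m⁻¹ × 1000):
Athy: phi(d) = phi₀ e^(−βd) ⇒ phi₁/phi₂ = e^{β(d₂−d₁)} ⇒ β = ln(phi₁/phi₂)/(d₂−d₁)
β = ln(0.326/0.088) / (3.9 − 1.4) = ln(3.705) / 2.5 = 1.3096 / 2.5 = 0.5238 km⁻¹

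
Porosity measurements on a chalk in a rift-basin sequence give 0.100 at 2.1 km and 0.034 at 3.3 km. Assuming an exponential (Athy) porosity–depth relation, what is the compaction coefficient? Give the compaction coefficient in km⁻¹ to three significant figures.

Athy: n(Z) = n₀ e^(−kZ) ⇒ n₁/n₂ = e^{k(Z₂−Z₁)} ⇒ k = ln(n₁/n₂)/(Z₂−Z₁)
k = ln(0.1/0.034) / (3.3 − 2.1) = ln(2.941) / 1.2 = 1.0788 / 1.2 = 0.899 km⁻¹

0.899 km⁻¹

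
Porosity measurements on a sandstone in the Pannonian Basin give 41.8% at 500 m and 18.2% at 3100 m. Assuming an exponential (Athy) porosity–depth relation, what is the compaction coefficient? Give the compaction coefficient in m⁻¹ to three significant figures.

Working in km (1 km = 1000 m; k in km⁻¹ = k in m⁻¹ × 1000):
Athy: n(z) = n₀ e^(−kz) ⇒ n₁/n₂ = e^{k(z₂−z₁)} ⇒ k = ln(n₁/n₂)/(z₂−z₁)
k = ln(0.418/0.182) / (3.1 − 0.5) = ln(2.297) / 2.6 = 0.8315 / 2.6 = 0.3198 km⁻¹

0.000320 m⁻¹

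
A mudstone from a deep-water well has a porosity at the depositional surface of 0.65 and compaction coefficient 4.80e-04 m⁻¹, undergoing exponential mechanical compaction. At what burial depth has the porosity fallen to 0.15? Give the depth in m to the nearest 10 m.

3050 m

Working in km (1 km = 1000 m; β in km⁻¹ = β in m⁻¹ × 1000):
Invert Athy's law: Z = ln(n₀/n) / β
Z = ln(0.65/0.15) / 0.48 = ln(4.333) / 0.48 = 1.4663 / 0.48 = 3.055 km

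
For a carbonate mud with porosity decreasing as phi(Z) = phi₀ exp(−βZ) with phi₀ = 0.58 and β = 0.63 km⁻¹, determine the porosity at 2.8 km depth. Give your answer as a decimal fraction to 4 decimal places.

0.0994

phi = phi₀·exp(−β·Z) = 0.58 × exp(−0.63 × 2.8) = 0.58 × exp(−1.764)
  = 0.58 × 0.1714 = 0.0994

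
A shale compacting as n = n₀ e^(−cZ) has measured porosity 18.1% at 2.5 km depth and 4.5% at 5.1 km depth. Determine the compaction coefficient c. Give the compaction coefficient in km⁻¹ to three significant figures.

Athy: n(Z) = n₀ e^(−cZ) ⇒ n₁/n₂ = e^{c(Z₂−Z₁)} ⇒ c = ln(n₁/n₂)/(Z₂−Z₁)
c = ln(0.181/0.045) / (5.1 − 2.5) = ln(4.022) / 2.6 = 1.3918 / 2.6 = 0.5353 km⁻¹

0.535 km⁻¹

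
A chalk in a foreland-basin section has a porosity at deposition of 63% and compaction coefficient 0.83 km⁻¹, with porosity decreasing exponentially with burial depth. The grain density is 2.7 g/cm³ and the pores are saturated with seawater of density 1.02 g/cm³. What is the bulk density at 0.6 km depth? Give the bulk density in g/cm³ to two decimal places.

2.06 g/cm³

Porosity at depth: phi = 0.63·exp(−0.83×0.6) = 0.63×0.6077 = 0.3829
Bulk density: ρ_b = (1−phi)ρ_g + phi·ρ_f = 0.6171×2.7 + 0.3829×1.02
       = 1.666 + 0.391 = 2.057 g/cm³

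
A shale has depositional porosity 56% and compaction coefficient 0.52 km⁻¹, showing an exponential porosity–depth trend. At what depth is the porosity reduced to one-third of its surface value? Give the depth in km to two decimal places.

φ/φ₀ = 1/3 ⇒ exp(−c·Z) = 1/3 ⇒ Z = ln(3) / c
Z = 1.0986 / 0.52 = 2.113 km

2.11 km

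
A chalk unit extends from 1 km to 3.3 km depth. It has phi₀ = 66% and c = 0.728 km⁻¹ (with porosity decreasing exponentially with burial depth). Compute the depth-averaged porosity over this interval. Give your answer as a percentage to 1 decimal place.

15.5%

⟨phi⟩ = (1/(Z₂−Z₁)) ∫ phi₀ e^(−cZ) dZ = phi₀·(e^(−c·Z₁) − e^(−c·Z₂)) / (c·(Z₂−Z₁))
e^(−0.728×1) = 0.4829; e^(−0.728×3.3) = 0.0905
⟨phi⟩ = 0.66 × (0.4829 − 0.0905) / (0.728 × 2.3) = 0.66 × 0.2343 = 0.1547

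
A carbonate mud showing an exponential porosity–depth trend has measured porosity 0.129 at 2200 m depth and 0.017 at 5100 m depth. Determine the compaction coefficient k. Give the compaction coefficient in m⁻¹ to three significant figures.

Working in km (1 km = 1000 m; k in km⁻¹ = k in m⁻¹ × 1000):
Athy: φ(Z) = φ₀ e^(−kZ) ⇒ φ₁/φ₂ = e^{k(Z₂−Z₁)} ⇒ k = ln(φ₁/φ₂)/(Z₂−Z₁)
k = ln(0.129/0.017) / (5.1 − 2.2) = ln(7.588) / 2.9 = 2.0266 / 2.9 = 0.6988 km⁻¹

0.000699 m⁻¹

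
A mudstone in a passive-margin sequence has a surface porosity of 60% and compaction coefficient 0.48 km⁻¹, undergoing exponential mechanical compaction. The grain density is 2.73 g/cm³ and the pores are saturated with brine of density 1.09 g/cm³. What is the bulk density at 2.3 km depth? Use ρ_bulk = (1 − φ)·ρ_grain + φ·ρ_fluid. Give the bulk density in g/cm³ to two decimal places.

2.40 g/cm³

Porosity at depth: n = 0.6·exp(−0.48×2.3) = 0.6×0.3315 = 0.1989
Bulk density: ρ_b = (1−n)ρ_g + n·ρ_f = 0.8011×2.73 + 0.1989×1.09
       = 2.187 + 0.217 = 2.404 g/cm³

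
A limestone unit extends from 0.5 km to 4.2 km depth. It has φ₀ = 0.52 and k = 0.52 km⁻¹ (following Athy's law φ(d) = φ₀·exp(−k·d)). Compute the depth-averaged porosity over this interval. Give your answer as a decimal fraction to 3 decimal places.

⟨φ⟩ = (1/(d₂−d₁)) ∫ φ₀ e^(−kd) dd = φ₀·(e^(−k·d₁) − e^(−k·d₂)) / (k·(d₂−d₁))
e^(−0.52×0.5) = 0.7711; e^(−0.52×4.2) = 0.1126
⟨φ⟩ = 0.52 × (0.7711 − 0.1126) / (0.52 × 3.7) = 0.52 × 0.3422 = 0.1780

0.178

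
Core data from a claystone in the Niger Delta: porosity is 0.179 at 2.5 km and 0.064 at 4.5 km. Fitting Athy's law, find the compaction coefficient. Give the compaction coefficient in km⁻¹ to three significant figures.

0.514 km⁻¹

Athy: phi(Z) = phi₀ e^(−βZ) ⇒ phi₁/phi₂ = e^{β(Z₂−Z₁)} ⇒ β = ln(phi₁/phi₂)/(Z₂−Z₁)
β = ln(0.179/0.064) / (4.5 − 2.5) = ln(2.797) / 2 = 1.0285 / 2 = 0.5143 km⁻¹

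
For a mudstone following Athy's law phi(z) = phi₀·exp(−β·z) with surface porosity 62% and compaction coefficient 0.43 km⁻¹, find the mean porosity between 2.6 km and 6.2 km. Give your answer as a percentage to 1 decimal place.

⟨phi⟩ = (1/(z₂−z₁)) ∫ phi₀ e^(−βz) dz = phi₀·(e^(−β·z₁) − e^(−β·z₂)) / (β·(z₂−z₁))
e^(−0.43×2.6) = 0.3269; e^(−0.43×6.2) = 0.0695
⟨phi⟩ = 0.62 × (0.3269 − 0.0695) / (0.43 × 3.6) = 0.62 × 0.1663 = 0.1031

10.3%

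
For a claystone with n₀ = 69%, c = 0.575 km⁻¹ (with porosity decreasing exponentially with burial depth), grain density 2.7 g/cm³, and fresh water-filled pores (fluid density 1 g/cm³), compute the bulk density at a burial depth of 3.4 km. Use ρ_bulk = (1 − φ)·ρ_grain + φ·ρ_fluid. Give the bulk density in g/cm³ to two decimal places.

Porosity at depth: n = 0.69·exp(−0.575×3.4) = 0.69×0.1416 = 0.0977
Bulk density: ρ_b = (1−n)ρ_g + n·ρ_f = 0.9023×2.7 + 0.0977×1
       = 2.436 + 0.098 = 2.534 g/cm³

2.53 g/cm³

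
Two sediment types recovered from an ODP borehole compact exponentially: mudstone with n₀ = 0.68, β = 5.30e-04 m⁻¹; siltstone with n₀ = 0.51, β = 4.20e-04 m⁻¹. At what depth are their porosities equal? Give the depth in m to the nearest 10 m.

Working in km (1 km = 1000 m; β in km⁻¹ = β in m⁻¹ × 1000):
Set n₀ₐ e^(−βₐZ) = n₀ᵦ e^(−βᵦZ) ⇒ ln(n₀ₐ/n₀ᵦ) = (βₐ − βᵦ)·Z
Z = ln(0.68/0.51) / (0.53 − 0.42) = 0.2877 / 0.11 = 2.615 km

2620 m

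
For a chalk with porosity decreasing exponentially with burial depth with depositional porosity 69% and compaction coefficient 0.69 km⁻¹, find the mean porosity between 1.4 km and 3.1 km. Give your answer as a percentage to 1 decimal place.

⟨phi⟩ = (1/(Z₂−Z₁)) ∫ phi₀ e^(−cZ) dZ = phi₀·(e^(−c·Z₁) − e^(−c·Z₂)) / (c·(Z₂−Z₁))
e^(−0.69×1.4) = 0.3806; e^(−0.69×3.1) = 0.1178
⟨phi⟩ = 0.69 × (0.3806 − 0.1178) / (0.69 × 1.7) = 0.69 × 0.2241 = 0.1546

15.5%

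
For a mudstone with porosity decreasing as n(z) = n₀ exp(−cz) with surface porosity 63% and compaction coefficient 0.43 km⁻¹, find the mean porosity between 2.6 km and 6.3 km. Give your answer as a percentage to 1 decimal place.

⟨n⟩ = (1/(z₂−z₁)) ∫ n₀ e^(−cz) dz = n₀·(e^(−c·z₁) − e^(−c·z₂)) / (c·(z₂−z₁))
e^(−0.43×2.6) = 0.3269; e^(−0.43×6.3) = 0.0666
⟨n⟩ = 0.63 × (0.3269 − 0.0666) / (0.43 × 3.7) = 0.63 × 0.1636 = 0.1031

10.3%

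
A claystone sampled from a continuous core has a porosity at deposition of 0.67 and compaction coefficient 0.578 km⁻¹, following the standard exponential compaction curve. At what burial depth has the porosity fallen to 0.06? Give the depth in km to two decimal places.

4.17 km

Invert Athy's law: d = ln(φ₀/φ) / c
d = ln(0.67/0.06) / 0.578 = ln(11.17) / 0.578 = 2.4129 / 0.578 = 4.175 km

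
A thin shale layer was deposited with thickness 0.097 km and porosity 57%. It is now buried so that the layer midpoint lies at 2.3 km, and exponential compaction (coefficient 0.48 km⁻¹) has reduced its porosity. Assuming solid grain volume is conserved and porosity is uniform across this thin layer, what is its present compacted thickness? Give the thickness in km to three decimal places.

Porosity at 2.3 km: phi = 0.57·exp(−0.48×2.3) = 0.1890
Solid-volume conservation: h(1−phi) = h₀(1−phi₀) ⇒ h = h₀·(1−phi₀)/(1−phi)
h = 0.097 × (1 − 0.57)/(1 − 0.1890) = 0.097 × 0.5302 = 0.0514 km

0.051 km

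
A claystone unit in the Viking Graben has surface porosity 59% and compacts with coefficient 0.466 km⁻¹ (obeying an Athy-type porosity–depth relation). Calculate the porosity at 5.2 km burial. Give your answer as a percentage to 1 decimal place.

phi = phi₀·exp(−β·z) = 0.59 × exp(−0.466 × 5.2) = 0.59 × exp(−2.423)
  = 0.59 × 0.0886 = 0.0523

5.2%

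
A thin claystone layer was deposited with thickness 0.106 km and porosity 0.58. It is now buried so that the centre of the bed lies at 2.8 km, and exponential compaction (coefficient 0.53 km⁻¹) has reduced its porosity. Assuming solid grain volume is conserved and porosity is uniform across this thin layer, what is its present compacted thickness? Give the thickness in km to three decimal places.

0.051 km

Porosity at 2.8 km: φ = 0.58·exp(−0.53×2.8) = 0.1315
Solid-volume conservation: h(1−φ) = h₀(1−φ₀) ⇒ h = h₀·(1−φ₀)/(1−φ)
h = 0.106 × (1 − 0.58)/(1 − 0.1315) = 0.106 × 0.4836 = 0.0513 km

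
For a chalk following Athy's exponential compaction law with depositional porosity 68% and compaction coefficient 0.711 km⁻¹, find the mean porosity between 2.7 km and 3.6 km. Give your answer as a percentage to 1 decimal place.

⟨n⟩ = (1/(d₂−d₁)) ∫ n₀ e^(−βd) dd = n₀·(e^(−β·d₁) − e^(−β·d₂)) / (β·(d₂−d₁))
e^(−0.711×2.7) = 0.1467; e^(−0.711×3.6) = 0.0773
⟨n⟩ = 0.68 × (0.1467 − 0.0773) / (0.711 × 0.9) = 0.68 × 0.1083 = 0.0737

7.4%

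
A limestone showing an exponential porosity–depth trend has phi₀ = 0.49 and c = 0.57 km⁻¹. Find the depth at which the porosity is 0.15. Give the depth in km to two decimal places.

2.08 km

Invert Athy's law: d = ln(phi₀/phi) / c
d = ln(0.49/0.15) / 0.57 = ln(3.267) / 0.57 = 1.1838 / 0.57 = 2.077 km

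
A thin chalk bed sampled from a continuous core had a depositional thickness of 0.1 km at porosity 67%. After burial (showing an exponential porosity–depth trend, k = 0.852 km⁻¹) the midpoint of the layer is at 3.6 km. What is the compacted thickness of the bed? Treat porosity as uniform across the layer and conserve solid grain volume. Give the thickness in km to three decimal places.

Porosity at 3.6 km: n = 0.67·exp(−0.852×3.6) = 0.0312
Solid-volume conservation: h(1−n) = h₀(1−n₀) ⇒ h = h₀·(1−n₀)/(1−n)
h = 0.1 × (1 − 0.67)/(1 − 0.0312) = 0.1 × 0.3406 = 0.0341 km

0.034 km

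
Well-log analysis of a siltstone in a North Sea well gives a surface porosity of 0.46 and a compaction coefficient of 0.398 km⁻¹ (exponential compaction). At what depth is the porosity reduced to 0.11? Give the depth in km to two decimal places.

Invert Athy's law: z = ln(phi₀/phi) / β
z = ln(0.46/0.11) / 0.398 = ln(4.182) / 0.398 = 1.4307 / 0.398 = 3.595 km

3.59 km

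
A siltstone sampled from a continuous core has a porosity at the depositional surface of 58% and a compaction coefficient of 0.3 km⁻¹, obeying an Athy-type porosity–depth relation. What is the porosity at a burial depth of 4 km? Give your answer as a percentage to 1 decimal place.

n = n₀·exp(−k·Z) = 0.58 × exp(−0.3 × 4) = 0.58 × exp(−1.2)
  = 0.58 × 0.3012 = 0.1747

17.5%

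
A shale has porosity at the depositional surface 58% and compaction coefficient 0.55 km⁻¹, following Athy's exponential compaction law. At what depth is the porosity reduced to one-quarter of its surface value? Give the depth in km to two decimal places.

2.52 km

φ/φ₀ = 1/4 ⇒ exp(−k·Z) = 1/4 ⇒ Z = ln(4) / k
Z = 1.3863 / 0.55 = 2.521 km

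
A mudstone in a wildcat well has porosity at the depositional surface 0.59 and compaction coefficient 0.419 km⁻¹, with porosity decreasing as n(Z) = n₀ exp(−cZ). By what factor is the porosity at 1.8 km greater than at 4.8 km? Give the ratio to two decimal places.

n(Z₁)/n(Z₂) = e^(−c·Z₁)/e^(−c·Z₂) = e^{c(Z₂−Z₁)}
= exp(0.419 × 3) = exp(1.257) = 3.5149

3.51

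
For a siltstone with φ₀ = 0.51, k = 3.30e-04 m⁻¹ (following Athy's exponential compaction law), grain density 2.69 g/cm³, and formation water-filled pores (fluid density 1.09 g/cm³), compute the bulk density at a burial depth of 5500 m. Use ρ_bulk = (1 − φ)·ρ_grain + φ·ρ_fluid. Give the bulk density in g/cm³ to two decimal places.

2.56 g/cm³

Working in km (1 km = 1000 m; k in km⁻¹ = k in m⁻¹ × 1000):
Porosity at depth: φ = 0.51·exp(−0.33×5.5) = 0.51×0.1628 = 0.0830
Bulk density: ρ_b = (1−φ)ρ_g + φ·ρ_f = 0.9170×2.69 + 0.0830×1.09
       = 2.467 + 0.091 = 2.557 g/cm³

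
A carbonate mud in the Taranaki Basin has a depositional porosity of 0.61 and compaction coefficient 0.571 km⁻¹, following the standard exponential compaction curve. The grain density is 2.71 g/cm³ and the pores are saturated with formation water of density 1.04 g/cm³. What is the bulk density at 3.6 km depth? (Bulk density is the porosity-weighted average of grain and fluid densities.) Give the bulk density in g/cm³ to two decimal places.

Porosity at depth: phi = 0.61·exp(−0.571×3.6) = 0.61×0.1280 = 0.0781
Bulk density: ρ_b = (1−phi)ρ_g + phi·ρ_f = 0.9219×2.71 + 0.0781×1.04
       = 2.498 + 0.081 = 2.580 g/cm³

2.58 g/cm³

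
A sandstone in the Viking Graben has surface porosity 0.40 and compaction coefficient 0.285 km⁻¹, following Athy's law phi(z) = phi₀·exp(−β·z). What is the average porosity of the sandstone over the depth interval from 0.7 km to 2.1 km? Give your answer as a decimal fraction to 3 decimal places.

0.270

⟨phi⟩ = (1/(z₂−z₁)) ∫ phi₀ e^(−βz) dz = phi₀·(e^(−β·z₁) − e^(−β·z₂)) / (β·(z₂−z₁))
e^(−0.285×0.7) = 0.8191; e^(−0.285×2.1) = 0.5496
⟨phi⟩ = 0.4 × (0.8191 − 0.5496) / (0.285 × 1.4) = 0.4 × 0.6755 = 0.2702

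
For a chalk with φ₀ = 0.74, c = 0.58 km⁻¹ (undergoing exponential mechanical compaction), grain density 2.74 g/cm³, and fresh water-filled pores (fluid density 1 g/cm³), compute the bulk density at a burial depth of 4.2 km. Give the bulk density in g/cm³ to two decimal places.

Porosity at depth: φ = 0.74·exp(−0.58×4.2) = 0.74×0.0875 = 0.0648
Bulk density: ρ_b = (1−φ)ρ_g + φ·ρ_f = 0.9352×2.74 + 0.0648×1
       = 2.563 + 0.065 = 2.627 g/cm³

2.63 g/cm³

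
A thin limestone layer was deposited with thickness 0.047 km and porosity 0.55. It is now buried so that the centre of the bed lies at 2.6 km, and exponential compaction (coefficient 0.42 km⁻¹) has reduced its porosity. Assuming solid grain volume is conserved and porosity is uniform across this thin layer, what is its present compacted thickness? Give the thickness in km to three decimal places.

Porosity at 2.6 km: phi = 0.55·exp(−0.42×2.6) = 0.1845
Solid-volume conservation: h(1−phi) = h₀(1−phi₀) ⇒ h = h₀·(1−phi₀)/(1−phi)
h = 0.047 × (1 − 0.55)/(1 − 0.1845) = 0.047 × 0.5518 = 0.0259 km

0.026 km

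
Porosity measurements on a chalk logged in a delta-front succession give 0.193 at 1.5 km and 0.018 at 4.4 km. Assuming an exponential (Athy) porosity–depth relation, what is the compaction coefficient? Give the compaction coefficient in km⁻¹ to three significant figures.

0.818 km⁻¹

Athy: phi(z) = phi₀ e^(−cz) ⇒ phi₁/phi₂ = e^{c(z₂−z₁)} ⇒ c = ln(phi₁/phi₂)/(z₂−z₁)
c = ln(0.193/0.018) / (4.4 − 1.5) = ln(10.72) / 2.9 = 2.3723 / 2.9 = 0.818 km⁻¹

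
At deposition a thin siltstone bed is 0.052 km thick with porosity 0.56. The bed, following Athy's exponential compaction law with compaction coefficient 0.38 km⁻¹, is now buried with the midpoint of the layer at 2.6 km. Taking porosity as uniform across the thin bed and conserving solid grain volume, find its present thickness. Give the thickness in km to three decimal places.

0.029 km

Porosity at 2.6 km: phi = 0.56·exp(−0.38×2.6) = 0.2085
Solid-volume conservation: h(1−phi) = h₀(1−phi₀) ⇒ h = h₀·(1−phi₀)/(1−phi)
h = 0.052 × (1 − 0.56)/(1 − 0.2085) = 0.052 × 0.5559 = 0.0289 km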